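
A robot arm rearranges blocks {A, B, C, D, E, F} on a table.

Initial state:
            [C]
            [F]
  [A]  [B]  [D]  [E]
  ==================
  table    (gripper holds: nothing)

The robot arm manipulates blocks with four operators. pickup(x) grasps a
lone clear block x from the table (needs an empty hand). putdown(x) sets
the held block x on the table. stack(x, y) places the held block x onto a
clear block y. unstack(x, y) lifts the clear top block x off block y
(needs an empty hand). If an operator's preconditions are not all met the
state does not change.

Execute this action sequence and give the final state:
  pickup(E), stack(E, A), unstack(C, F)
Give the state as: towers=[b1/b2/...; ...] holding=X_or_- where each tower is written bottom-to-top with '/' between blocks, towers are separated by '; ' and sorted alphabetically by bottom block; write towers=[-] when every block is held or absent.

step 1 (pickup(E)): towers=[A; B; D/F/C] holding=E
step 2 (stack(E, A)): towers=[A/E; B; D/F/C] holding=-
step 3 (unstack(C, F)): towers=[A/E; B; D/F] holding=C

towers=[A/E; B; D/F] holding=C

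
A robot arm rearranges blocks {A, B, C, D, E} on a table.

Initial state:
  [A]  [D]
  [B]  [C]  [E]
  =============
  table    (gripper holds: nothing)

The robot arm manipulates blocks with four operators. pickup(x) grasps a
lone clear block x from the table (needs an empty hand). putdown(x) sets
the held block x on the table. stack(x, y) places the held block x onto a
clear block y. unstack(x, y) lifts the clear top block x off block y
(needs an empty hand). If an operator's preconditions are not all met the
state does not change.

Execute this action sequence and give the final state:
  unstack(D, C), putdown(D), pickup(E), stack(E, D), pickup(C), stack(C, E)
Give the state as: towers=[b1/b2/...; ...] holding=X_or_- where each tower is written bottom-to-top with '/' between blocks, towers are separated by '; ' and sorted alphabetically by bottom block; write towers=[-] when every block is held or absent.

towers=[B/A; D/E/C] holding=-

step 1 (unstack(D, C)): towers=[B/A; C; E] holding=D
step 2 (putdown(D)): towers=[B/A; C; D; E] holding=-
step 3 (pickup(E)): towers=[B/A; C; D] holding=E
step 4 (stack(E, D)): towers=[B/A; C; D/E] holding=-
step 5 (pickup(C)): towers=[B/A; D/E] holding=C
step 6 (stack(C, E)): towers=[B/A; D/E/C] holding=-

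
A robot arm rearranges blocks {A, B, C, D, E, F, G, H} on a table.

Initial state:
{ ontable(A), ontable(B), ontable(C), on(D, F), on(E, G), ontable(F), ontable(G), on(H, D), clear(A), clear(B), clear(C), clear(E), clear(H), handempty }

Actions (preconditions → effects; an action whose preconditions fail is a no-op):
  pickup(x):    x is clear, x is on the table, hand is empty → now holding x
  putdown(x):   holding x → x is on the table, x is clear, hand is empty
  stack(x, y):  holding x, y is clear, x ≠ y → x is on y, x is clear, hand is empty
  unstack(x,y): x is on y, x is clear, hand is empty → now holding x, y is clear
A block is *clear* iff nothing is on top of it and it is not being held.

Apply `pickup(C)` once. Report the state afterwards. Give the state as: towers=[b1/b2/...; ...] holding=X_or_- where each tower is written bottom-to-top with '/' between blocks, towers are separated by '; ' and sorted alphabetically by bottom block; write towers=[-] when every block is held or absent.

towers=[A; B; F/D/H; G/E] holding=C

before: towers=[A; B; C; F/D/H; G/E] holding=-
pre[pickup(C)]: clear(C) yes, ontable(C) yes, handempty yes
all met → apply pickup(C)
after:  towers=[A; B; F/D/H; G/E] holding=C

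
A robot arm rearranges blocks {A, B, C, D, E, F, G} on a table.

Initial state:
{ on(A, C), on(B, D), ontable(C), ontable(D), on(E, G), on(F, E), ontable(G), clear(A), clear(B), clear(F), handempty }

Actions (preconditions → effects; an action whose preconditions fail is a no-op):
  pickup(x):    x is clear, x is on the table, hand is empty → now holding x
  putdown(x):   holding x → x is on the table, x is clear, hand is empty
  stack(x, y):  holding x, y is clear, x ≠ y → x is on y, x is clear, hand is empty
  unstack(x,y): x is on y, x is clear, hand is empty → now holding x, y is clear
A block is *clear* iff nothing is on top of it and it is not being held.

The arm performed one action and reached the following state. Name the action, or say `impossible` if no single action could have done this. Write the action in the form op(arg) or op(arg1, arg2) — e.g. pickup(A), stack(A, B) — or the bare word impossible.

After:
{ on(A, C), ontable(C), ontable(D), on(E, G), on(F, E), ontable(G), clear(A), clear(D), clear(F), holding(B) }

unstack(B, D)

target: towers=[C/A; D; G/E/F] holding=B
     unstack(B, D) → towers=[C/A; D; G/E/F] holding=B  ← match
     unstack(F, E) → towers=[C/A; D/B; G/E] holding=F
     unstack(A, C) → towers=[C; D/B; G/E/F] holding=A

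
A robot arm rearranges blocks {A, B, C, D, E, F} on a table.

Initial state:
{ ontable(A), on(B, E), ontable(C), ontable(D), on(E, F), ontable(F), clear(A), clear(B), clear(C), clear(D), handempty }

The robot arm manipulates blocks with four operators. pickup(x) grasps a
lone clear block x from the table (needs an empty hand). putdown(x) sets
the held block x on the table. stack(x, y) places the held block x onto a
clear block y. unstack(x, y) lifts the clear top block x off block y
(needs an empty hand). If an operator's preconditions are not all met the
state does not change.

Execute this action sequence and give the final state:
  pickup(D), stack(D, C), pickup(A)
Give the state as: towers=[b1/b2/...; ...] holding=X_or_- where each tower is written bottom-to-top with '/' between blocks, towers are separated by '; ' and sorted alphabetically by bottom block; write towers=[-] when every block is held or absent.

towers=[C/D; F/E/B] holding=A

step 1 (pickup(D)): towers=[A; C; F/E/B] holding=D
step 2 (stack(D, C)): towers=[A; C/D; F/E/B] holding=-
step 3 (pickup(A)): towers=[C/D; F/E/B] holding=A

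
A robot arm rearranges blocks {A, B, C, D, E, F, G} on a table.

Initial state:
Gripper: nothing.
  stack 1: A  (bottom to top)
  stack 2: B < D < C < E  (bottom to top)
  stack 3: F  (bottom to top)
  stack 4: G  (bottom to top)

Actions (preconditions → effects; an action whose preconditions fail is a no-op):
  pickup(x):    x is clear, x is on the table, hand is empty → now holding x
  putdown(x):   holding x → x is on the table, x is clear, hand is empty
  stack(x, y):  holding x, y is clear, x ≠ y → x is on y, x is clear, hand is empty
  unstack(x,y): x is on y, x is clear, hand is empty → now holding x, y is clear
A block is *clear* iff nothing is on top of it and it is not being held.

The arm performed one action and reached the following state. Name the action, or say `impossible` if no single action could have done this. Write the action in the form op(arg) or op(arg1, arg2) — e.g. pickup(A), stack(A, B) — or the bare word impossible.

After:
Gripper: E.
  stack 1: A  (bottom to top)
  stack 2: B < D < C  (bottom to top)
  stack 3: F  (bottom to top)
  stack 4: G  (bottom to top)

unstack(E, C)

target: towers=[A; B/D/C; F; G] holding=E
         pickup(F) → towers=[A; B/D/C/E; G] holding=F
         pickup(G) → towers=[A; B/D/C/E; F] holding=G
         pickup(A) → towers=[B/D/C/E; F; G] holding=A
     unstack(E, C) → towers=[A; B/D/C; F; G] holding=E  ← match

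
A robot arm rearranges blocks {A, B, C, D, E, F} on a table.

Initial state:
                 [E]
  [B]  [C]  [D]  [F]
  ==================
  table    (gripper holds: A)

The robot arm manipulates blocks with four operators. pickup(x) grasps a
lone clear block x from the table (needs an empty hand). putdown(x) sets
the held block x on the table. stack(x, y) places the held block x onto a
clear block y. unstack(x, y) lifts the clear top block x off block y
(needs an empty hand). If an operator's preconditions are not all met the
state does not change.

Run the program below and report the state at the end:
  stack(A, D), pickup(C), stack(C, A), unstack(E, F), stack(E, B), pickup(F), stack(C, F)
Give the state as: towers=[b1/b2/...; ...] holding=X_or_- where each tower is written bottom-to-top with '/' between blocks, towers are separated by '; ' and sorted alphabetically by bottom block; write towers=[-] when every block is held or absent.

step 1 (stack(A, D)): towers=[B; C; D/A; F/E] holding=-
step 2 (pickup(C)): towers=[B; D/A; F/E] holding=C
step 3 (stack(C, A)): towers=[B; D/A/C; F/E] holding=-
step 4 (unstack(E, F)): towers=[B; D/A/C; F] holding=E
step 5 (stack(E, B)): towers=[B/E; D/A/C; F] holding=-
step 6 (pickup(F)): towers=[B/E; D/A/C] holding=F
step 7 (stack(C, F)) [no-op]: towers=[B/E; D/A/C] holding=F

towers=[B/E; D/A/C] holding=F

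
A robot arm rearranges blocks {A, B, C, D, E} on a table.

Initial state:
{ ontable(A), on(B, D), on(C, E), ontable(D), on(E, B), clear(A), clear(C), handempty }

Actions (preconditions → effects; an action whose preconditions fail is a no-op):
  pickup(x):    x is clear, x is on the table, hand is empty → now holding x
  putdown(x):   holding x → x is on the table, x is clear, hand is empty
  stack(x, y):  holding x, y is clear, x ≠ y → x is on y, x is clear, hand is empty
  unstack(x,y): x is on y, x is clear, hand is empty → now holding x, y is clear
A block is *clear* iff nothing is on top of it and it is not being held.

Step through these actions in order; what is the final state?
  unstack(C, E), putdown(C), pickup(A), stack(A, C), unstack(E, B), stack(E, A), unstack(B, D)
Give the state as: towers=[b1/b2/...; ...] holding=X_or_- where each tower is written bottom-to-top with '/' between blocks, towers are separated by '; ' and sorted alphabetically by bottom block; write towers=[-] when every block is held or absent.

towers=[C/A/E; D] holding=B

step 1 (unstack(C, E)): towers=[A; D/B/E] holding=C
step 2 (putdown(C)): towers=[A; C; D/B/E] holding=-
step 3 (pickup(A)): towers=[C; D/B/E] holding=A
step 4 (stack(A, C)): towers=[C/A; D/B/E] holding=-
step 5 (unstack(E, B)): towers=[C/A; D/B] holding=E
step 6 (stack(E, A)): towers=[C/A/E; D/B] holding=-
step 7 (unstack(B, D)): towers=[C/A/E; D] holding=B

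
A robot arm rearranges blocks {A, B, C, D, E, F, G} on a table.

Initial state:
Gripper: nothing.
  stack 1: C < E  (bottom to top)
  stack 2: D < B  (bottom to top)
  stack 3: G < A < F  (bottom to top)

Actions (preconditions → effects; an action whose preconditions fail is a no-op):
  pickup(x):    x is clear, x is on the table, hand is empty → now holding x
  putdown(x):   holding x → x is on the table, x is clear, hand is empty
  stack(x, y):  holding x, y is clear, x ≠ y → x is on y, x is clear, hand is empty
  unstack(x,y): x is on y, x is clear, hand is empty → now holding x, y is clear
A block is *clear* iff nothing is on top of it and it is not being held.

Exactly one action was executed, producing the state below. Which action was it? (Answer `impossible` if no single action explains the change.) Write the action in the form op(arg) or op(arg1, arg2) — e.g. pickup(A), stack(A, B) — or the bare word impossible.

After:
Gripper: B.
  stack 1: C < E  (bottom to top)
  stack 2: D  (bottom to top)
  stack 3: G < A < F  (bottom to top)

unstack(B, D)

target: towers=[C/E; D; G/A/F] holding=B
     unstack(B, D) → towers=[C/E; D; G/A/F] holding=B  ← match
     unstack(F, A) → towers=[C/E; D/B; G/A] holding=F
     unstack(E, C) → towers=[C; D/B; G/A/F] holding=E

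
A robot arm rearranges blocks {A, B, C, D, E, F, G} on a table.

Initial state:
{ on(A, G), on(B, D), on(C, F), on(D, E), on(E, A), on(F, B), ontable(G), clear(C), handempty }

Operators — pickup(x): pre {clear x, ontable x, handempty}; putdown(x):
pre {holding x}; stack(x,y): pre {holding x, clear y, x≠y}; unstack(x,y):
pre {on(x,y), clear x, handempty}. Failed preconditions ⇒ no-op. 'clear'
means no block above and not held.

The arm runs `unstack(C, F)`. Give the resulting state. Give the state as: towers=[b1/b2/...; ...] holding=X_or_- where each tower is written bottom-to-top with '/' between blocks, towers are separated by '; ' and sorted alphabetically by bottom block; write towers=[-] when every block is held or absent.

before: towers=[G/A/E/D/B/F/C] holding=-
pre[unstack(C, F)]: on(C,F) yes, clear(C) yes, handempty yes
all met → apply unstack(C, F)
after:  towers=[G/A/E/D/B/F] holding=C

towers=[G/A/E/D/B/F] holding=C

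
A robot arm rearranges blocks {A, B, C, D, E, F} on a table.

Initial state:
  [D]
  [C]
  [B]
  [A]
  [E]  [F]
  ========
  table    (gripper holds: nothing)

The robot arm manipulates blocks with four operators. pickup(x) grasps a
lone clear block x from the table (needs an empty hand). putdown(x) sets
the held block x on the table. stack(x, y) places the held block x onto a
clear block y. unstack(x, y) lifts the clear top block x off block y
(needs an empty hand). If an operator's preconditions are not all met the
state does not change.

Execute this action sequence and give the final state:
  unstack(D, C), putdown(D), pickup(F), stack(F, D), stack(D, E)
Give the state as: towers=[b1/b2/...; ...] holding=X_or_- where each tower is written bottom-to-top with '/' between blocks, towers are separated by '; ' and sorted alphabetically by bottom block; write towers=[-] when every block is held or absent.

towers=[D/F; E/A/B/C] holding=-

step 1 (unstack(D, C)): towers=[E/A/B/C; F] holding=D
step 2 (putdown(D)): towers=[D; E/A/B/C; F] holding=-
step 3 (pickup(F)): towers=[D; E/A/B/C] holding=F
step 4 (stack(F, D)): towers=[D/F; E/A/B/C] holding=-
step 5 (stack(D, E)) [no-op]: towers=[D/F; E/A/B/C] holding=-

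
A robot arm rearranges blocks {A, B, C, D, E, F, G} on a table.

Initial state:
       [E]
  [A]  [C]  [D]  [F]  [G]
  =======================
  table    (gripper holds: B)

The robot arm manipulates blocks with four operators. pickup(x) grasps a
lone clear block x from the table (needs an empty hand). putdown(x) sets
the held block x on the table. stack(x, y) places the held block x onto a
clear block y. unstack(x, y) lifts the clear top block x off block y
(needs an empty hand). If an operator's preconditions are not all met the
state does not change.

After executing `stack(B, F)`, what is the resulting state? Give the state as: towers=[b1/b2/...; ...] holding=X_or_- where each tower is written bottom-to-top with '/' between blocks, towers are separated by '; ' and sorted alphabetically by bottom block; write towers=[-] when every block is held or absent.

towers=[A; C/E; D; F/B; G] holding=-

before: towers=[A; C/E; D; F; G] holding=B
pre[stack(B, F)]: holding(B) yes, clear(F) yes, B≠F yes
all met → apply stack(B, F)
after:  towers=[A; C/E; D; F/B; G] holding=-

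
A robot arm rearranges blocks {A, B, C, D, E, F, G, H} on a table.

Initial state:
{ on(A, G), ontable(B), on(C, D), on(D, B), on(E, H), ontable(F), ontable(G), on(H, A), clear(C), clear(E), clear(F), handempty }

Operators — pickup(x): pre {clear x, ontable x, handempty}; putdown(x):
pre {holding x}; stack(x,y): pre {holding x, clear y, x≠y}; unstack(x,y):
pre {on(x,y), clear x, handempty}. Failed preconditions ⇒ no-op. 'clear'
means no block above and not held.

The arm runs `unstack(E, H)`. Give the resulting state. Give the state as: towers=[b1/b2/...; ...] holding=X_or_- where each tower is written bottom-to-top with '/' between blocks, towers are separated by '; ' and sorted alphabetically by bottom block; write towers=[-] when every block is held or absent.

before: towers=[B/D/C; F; G/A/H/E] holding=-
pre[unstack(E, H)]: on(E,H) yes, clear(E) yes, handempty yes
all met → apply unstack(E, H)
after:  towers=[B/D/C; F; G/A/H] holding=E

towers=[B/D/C; F; G/A/H] holding=E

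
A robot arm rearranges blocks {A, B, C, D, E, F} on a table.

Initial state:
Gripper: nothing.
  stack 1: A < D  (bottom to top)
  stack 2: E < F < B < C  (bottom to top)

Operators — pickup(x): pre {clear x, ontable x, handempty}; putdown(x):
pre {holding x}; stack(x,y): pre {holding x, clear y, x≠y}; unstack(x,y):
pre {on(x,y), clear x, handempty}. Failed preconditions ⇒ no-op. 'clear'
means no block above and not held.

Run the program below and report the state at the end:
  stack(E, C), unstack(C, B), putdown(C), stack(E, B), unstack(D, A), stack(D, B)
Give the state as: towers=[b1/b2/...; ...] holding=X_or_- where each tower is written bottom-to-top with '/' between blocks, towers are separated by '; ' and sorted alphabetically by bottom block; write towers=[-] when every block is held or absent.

step 1 (stack(E, C)) [no-op]: towers=[A/D; E/F/B/C] holding=-
step 2 (unstack(C, B)): towers=[A/D; E/F/B] holding=C
step 3 (putdown(C)): towers=[A/D; C; E/F/B] holding=-
step 4 (stack(E, B)) [no-op]: towers=[A/D; C; E/F/B] holding=-
step 5 (unstack(D, A)): towers=[A; C; E/F/B] holding=D
step 6 (stack(D, B)): towers=[A; C; E/F/B/D] holding=-

towers=[A; C; E/F/B/D] holding=-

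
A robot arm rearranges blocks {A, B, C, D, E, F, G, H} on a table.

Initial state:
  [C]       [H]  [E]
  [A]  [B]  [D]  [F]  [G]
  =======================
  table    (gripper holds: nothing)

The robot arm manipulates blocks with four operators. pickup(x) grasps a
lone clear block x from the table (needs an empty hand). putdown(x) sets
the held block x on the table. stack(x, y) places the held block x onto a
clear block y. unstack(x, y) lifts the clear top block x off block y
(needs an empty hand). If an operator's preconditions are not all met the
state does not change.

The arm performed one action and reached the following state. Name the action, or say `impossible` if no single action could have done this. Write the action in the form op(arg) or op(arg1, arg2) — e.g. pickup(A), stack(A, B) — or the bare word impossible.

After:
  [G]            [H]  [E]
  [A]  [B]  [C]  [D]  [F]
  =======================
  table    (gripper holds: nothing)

target: towers=[A/G; B; C; D/H; F/E] holding=-
         pickup(G) → towers=[A/C; B; D/H; F/E] holding=G
     unstack(E, F) → towers=[A/C; B; D/H; F; G] holding=E
     unstack(H, D) → towers=[A/C; B; D; F/E; G] holding=H
         pickup(B) → towers=[A/C; D/H; F/E; G] holding=B
     unstack(C, A) → towers=[A; B; D/H; F/E; G] holding=C
none of the 5 applicable actions match → impossible

impossible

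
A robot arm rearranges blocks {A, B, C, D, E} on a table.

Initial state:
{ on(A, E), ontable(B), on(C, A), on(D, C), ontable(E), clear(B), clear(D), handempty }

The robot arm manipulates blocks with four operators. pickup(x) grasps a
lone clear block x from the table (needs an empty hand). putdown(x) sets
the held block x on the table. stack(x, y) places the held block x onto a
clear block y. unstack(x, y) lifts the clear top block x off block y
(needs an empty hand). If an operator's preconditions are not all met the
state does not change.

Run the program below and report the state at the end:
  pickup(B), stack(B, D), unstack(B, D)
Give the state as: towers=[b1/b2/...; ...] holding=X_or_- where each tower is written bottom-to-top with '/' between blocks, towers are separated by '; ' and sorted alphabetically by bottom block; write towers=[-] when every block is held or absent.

towers=[E/A/C/D] holding=B

step 1 (pickup(B)): towers=[E/A/C/D] holding=B
step 2 (stack(B, D)): towers=[E/A/C/D/B] holding=-
step 3 (unstack(B, D)): towers=[E/A/C/D] holding=B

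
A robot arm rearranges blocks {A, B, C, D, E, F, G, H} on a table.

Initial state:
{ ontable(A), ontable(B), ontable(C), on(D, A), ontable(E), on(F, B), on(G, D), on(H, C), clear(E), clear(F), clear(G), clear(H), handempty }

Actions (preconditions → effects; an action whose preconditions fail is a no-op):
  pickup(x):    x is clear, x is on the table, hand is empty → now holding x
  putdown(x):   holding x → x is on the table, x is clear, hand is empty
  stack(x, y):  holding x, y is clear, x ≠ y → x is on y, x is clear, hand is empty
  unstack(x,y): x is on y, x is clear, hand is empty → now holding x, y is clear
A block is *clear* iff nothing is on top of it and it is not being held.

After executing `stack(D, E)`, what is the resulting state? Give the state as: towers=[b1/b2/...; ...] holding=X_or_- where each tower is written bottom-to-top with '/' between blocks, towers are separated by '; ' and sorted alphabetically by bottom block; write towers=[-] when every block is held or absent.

before: towers=[A/D/G; B/F; C/H; E] holding=-
pre[stack(D, E)]: holding(D) no, clear(E) yes, D≠E yes
holding(D) unmet → stack(D, E) is a no-op
after:  towers=[A/D/G; B/F; C/H; E] holding=-

towers=[A/D/G; B/F; C/H; E] holding=-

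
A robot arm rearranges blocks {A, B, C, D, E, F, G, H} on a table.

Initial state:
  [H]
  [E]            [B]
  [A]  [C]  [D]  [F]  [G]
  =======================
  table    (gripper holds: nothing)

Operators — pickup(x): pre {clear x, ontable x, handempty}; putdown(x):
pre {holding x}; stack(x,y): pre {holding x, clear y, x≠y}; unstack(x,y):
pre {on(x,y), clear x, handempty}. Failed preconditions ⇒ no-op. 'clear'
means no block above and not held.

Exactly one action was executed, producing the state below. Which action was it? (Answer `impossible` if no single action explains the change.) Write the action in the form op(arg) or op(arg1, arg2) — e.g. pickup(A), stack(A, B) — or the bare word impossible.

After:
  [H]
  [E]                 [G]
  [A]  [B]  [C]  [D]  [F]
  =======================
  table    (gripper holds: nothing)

impossible

target: towers=[A/E/H; B; C; D; F/G] holding=-
         pickup(G) → towers=[A/E/H; C; D; F/B] holding=G
     unstack(H, E) → towers=[A/E; C; D; F/B; G] holding=H
     unstack(B, F) → towers=[A/E/H; C; D; F; G] holding=B
         pickup(D) → towers=[A/E/H; C; F/B; G] holding=D
         pickup(C) → towers=[A/E/H; D; F/B; G] holding=C
none of the 5 applicable actions match → impossible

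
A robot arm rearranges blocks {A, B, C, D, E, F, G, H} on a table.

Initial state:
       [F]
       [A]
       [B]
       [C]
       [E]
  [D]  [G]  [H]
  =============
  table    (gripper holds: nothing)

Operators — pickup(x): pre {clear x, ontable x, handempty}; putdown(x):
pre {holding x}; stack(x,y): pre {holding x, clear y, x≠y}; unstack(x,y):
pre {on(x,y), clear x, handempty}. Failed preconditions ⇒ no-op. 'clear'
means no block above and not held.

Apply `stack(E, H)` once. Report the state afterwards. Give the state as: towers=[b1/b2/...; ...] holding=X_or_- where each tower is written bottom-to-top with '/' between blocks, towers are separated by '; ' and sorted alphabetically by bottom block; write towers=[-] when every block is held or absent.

towers=[D; G/E/C/B/A/F; H] holding=-

before: towers=[D; G/E/C/B/A/F; H] holding=-
pre[stack(E, H)]: holding(E) ✗, clear(H) ✓, E≠H ✓
holding(E) unmet → stack(E, H) is a no-op
after:  towers=[D; G/E/C/B/A/F; H] holding=-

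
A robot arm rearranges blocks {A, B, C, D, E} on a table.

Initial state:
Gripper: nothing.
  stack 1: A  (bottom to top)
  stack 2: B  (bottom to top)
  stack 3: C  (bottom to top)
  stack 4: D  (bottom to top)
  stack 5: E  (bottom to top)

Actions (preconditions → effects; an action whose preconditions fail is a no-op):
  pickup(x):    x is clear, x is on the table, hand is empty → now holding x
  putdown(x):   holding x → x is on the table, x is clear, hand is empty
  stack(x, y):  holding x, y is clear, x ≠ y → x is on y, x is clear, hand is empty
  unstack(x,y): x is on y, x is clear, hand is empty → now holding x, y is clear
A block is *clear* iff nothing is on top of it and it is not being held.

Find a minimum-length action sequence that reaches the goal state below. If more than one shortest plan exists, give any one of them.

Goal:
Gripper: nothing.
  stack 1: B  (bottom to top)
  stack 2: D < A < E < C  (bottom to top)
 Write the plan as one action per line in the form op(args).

pickup(A)
stack(A, D)
pickup(E)
stack(E, A)
pickup(C)
stack(C, E)

step 1 (pickup(A)): towers=[B; C; D; E] holding=A
step 2 (stack(A, D)): towers=[B; C; D/A; E] holding=-
step 3 (pickup(E)): towers=[B; C; D/A] holding=E
step 4 (stack(E, A)): towers=[B; C; D/A/E] holding=-
step 5 (pickup(C)): towers=[B; D/A/E] holding=C
step 6 (stack(C, E)): towers=[B; D/A/E/C] holding=-
goal check: towers=[B; D/A/E/C] holding=- — reached (length 6, optimal by BFS)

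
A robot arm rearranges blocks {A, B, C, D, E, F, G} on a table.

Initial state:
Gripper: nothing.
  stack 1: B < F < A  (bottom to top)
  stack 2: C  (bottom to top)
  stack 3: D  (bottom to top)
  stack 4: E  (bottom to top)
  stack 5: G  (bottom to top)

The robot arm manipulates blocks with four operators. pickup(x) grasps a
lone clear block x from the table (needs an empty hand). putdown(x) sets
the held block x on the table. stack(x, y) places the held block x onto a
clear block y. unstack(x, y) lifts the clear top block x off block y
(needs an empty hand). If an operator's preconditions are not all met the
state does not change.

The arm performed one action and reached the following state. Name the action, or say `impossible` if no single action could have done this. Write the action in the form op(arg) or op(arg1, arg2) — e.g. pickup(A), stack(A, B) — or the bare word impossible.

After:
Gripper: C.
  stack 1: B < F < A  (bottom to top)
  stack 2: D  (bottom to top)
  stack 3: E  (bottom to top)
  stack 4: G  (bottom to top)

pickup(C)

target: towers=[B/F/A; D; E; G] holding=C
         pickup(G) → towers=[B/F/A; C; D; E] holding=G
         pickup(D) → towers=[B/F/A; C; E; G] holding=D
     unstack(A, F) → towers=[B/F; C; D; E; G] holding=A
         pickup(E) → towers=[B/F/A; C; D; G] holding=E
         pickup(C) → towers=[B/F/A; D; E; G] holding=C  ← match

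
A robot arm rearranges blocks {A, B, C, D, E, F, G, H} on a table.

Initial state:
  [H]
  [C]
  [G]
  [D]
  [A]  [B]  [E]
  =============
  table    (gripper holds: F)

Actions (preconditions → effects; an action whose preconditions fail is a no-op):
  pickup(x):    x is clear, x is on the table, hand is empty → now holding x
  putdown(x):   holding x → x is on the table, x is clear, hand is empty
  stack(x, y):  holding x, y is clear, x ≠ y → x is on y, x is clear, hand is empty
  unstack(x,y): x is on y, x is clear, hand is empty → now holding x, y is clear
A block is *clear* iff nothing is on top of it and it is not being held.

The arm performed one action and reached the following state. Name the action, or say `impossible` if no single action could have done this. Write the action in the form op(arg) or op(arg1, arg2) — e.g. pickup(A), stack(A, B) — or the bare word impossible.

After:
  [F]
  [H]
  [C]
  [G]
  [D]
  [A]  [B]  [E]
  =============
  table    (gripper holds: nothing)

target: towers=[A/D/G/C/H/F; B; E] holding=-
        putdown(F) → towers=[A/D/G/C/H; B; E; F] holding=-
       stack(F, E) → towers=[A/D/G/C/H; B; E/F] holding=-
       stack(F, H) → towers=[A/D/G/C/H/F; B; E] holding=-  ← match
       stack(F, B) → towers=[A/D/G/C/H; B/F; E] holding=-

stack(F, H)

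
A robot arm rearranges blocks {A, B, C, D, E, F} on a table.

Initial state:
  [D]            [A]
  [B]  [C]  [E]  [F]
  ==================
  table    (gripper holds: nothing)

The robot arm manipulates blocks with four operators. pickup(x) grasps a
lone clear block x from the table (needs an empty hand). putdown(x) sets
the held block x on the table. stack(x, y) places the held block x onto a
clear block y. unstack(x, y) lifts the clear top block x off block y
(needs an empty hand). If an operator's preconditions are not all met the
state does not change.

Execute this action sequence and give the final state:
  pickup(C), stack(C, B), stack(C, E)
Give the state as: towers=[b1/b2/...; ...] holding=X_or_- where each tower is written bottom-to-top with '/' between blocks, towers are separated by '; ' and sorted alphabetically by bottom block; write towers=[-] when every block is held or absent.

step 1 (pickup(C)): towers=[B/D; E; F/A] holding=C
step 2 (stack(C, B)) [no-op]: towers=[B/D; E; F/A] holding=C
step 3 (stack(C, E)): towers=[B/D; E/C; F/A] holding=-

towers=[B/D; E/C; F/A] holding=-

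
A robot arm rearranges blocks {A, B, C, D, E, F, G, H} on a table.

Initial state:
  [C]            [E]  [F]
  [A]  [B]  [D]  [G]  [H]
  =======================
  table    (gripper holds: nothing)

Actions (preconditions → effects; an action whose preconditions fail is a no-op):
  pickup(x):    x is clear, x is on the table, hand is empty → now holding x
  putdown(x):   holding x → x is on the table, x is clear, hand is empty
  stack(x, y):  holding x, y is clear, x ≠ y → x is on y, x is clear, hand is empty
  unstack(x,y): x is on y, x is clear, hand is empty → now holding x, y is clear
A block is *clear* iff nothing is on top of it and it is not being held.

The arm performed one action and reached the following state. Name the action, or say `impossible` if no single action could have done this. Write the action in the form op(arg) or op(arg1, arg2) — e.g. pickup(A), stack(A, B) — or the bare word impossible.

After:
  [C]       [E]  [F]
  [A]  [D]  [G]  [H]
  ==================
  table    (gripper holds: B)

pickup(B)

target: towers=[A/C; D; G/E; H/F] holding=B
     unstack(E, G) → towers=[A/C; B; D; G; H/F] holding=E
         pickup(B) → towers=[A/C; D; G/E; H/F] holding=B  ← match
     unstack(F, H) → towers=[A/C; B; D; G/E; H] holding=F
         pickup(D) → towers=[A/C; B; G/E; H/F] holding=D
     unstack(C, A) → towers=[A; B; D; G/E; H/F] holding=C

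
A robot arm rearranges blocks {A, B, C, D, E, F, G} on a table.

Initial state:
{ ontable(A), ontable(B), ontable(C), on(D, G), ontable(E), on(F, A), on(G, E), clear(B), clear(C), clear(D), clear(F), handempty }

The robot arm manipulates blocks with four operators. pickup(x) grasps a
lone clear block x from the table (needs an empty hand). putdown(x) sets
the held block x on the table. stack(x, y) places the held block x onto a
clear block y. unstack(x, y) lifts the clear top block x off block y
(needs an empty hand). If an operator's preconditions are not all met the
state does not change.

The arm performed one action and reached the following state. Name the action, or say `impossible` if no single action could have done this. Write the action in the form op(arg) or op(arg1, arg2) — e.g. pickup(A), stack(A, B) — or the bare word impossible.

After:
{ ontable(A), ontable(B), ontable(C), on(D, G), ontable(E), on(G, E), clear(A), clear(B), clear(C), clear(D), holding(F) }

target: towers=[A; B; C; E/G/D] holding=F
         pickup(B) → towers=[A/F; C; E/G/D] holding=B
     unstack(F, A) → towers=[A; B; C; E/G/D] holding=F  ← match
     unstack(D, G) → towers=[A/F; B; C; E/G] holding=D
         pickup(C) → towers=[A/F; B; E/G/D] holding=C

unstack(F, A)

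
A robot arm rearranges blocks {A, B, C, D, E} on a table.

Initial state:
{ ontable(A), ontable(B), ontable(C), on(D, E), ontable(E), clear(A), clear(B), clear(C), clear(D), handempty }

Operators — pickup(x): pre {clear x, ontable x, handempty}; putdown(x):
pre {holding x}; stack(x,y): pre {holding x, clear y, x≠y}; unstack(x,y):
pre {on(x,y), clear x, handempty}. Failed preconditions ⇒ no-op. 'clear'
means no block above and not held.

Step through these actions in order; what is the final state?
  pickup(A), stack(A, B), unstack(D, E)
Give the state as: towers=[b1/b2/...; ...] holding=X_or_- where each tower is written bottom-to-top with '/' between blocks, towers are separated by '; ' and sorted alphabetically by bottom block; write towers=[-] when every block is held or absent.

towers=[B/A; C; E] holding=D

step 1 (pickup(A)): towers=[B; C; E/D] holding=A
step 2 (stack(A, B)): towers=[B/A; C; E/D] holding=-
step 3 (unstack(D, E)): towers=[B/A; C; E] holding=D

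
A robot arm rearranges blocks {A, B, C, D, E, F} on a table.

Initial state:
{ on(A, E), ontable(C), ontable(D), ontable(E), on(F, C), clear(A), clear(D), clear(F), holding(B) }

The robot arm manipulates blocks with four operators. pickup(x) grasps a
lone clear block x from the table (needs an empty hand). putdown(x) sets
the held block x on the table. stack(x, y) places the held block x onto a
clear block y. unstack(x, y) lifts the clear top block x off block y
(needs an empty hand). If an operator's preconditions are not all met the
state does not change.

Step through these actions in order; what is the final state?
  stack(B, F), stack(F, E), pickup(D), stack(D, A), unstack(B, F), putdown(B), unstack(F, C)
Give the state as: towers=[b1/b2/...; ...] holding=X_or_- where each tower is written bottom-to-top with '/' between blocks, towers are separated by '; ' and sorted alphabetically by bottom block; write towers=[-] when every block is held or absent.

step 1 (stack(B, F)): towers=[C/F/B; D; E/A] holding=-
step 2 (stack(F, E)) [no-op]: towers=[C/F/B; D; E/A] holding=-
step 3 (pickup(D)): towers=[C/F/B; E/A] holding=D
step 4 (stack(D, A)): towers=[C/F/B; E/A/D] holding=-
step 5 (unstack(B, F)): towers=[C/F; E/A/D] holding=B
step 6 (putdown(B)): towers=[B; C/F; E/A/D] holding=-
step 7 (unstack(F, C)): towers=[B; C; E/A/D] holding=F

towers=[B; C; E/A/D] holding=F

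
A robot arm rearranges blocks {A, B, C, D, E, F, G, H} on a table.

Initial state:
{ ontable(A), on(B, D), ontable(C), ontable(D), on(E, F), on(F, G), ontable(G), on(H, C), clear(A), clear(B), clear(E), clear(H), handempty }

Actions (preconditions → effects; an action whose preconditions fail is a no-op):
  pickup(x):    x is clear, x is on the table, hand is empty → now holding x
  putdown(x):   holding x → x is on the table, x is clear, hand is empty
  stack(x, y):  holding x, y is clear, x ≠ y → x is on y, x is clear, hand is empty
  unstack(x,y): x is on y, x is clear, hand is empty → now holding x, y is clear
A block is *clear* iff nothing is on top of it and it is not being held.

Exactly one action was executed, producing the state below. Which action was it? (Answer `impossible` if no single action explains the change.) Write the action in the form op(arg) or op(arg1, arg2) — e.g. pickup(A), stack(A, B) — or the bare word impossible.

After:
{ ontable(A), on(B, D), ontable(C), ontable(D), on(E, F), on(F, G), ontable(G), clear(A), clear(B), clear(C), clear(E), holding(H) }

unstack(H, C)

target: towers=[A; C; D/B; G/F/E] holding=H
         pickup(A) → towers=[C/H; D/B; G/F/E] holding=A
     unstack(E, F) → towers=[A; C/H; D/B; G/F] holding=E
     unstack(H, C) → towers=[A; C; D/B; G/F/E] holding=H  ← match
     unstack(B, D) → towers=[A; C/H; D; G/F/E] holding=B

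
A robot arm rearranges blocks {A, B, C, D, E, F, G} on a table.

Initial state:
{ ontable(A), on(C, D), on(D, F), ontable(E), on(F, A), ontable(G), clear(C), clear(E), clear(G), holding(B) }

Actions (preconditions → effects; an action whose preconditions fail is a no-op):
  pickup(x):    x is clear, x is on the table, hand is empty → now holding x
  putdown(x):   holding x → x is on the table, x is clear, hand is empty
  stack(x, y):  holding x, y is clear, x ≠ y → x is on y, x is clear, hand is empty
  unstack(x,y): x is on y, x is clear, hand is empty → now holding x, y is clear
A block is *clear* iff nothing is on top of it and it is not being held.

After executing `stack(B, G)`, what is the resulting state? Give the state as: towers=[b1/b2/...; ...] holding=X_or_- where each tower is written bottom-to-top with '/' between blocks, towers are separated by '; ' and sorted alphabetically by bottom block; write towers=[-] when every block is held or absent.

before: towers=[A/F/D/C; E; G] holding=B
pre[stack(B, G)]: holding(B) ✓, clear(G) ✓, B≠G ✓
all met → apply stack(B, G)
after:  towers=[A/F/D/C; E; G/B] holding=-

towers=[A/F/D/C; E; G/B] holding=-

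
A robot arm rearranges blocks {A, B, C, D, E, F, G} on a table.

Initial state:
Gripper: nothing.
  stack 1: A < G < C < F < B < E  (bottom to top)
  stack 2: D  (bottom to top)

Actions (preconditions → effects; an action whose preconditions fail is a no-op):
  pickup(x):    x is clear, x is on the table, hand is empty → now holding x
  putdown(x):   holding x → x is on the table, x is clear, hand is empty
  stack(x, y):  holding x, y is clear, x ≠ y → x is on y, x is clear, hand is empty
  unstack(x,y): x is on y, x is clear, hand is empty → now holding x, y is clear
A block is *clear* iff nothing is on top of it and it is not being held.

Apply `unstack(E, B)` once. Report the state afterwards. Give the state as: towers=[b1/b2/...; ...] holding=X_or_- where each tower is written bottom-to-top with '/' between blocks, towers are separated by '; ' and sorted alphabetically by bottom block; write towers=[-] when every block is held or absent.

before: towers=[A/G/C/F/B/E; D] holding=-
pre[unstack(E, B)]: on(E,B) ✓, clear(E) ✓, handempty ✓
all met → apply unstack(E, B)
after:  towers=[A/G/C/F/B; D] holding=E

towers=[A/G/C/F/B; D] holding=E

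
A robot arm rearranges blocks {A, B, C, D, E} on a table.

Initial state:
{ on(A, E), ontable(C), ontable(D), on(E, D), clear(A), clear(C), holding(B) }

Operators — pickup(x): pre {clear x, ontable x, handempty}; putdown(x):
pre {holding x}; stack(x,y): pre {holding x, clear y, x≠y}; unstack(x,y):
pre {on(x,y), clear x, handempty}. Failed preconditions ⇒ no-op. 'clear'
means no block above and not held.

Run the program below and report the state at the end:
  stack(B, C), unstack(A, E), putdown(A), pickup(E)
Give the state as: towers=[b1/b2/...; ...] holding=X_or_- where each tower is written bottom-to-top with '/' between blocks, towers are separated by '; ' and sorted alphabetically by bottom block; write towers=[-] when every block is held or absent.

step 1 (stack(B, C)): towers=[C/B; D/E/A] holding=-
step 2 (unstack(A, E)): towers=[C/B; D/E] holding=A
step 3 (putdown(A)): towers=[A; C/B; D/E] holding=-
step 4 (pickup(E)) [no-op]: towers=[A; C/B; D/E] holding=-

towers=[A; C/B; D/E] holding=-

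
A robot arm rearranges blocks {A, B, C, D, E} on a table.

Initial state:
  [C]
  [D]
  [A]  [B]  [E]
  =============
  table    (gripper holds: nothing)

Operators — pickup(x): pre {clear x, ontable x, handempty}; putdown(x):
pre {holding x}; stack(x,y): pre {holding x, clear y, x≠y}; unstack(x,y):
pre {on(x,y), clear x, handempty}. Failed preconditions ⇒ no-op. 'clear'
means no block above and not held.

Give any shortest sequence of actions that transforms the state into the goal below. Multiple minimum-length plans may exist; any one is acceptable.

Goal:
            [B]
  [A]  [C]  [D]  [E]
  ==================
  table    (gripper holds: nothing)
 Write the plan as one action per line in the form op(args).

unstack(C, D)
putdown(C)
unstack(D, A)
putdown(D)
pickup(B)
stack(B, D)

step 1 (unstack(C, D)): towers=[A/D; B; E] holding=C
step 2 (putdown(C)): towers=[A/D; B; C; E] holding=-
step 3 (unstack(D, A)): towers=[A; B; C; E] holding=D
step 4 (putdown(D)): towers=[A; B; C; D; E] holding=-
step 5 (pickup(B)): towers=[A; C; D; E] holding=B
step 6 (stack(B, D)): towers=[A; C; D/B; E] holding=-
goal check: towers=[A; C; D/B; E] holding=- — reached (length 6, optimal by BFS)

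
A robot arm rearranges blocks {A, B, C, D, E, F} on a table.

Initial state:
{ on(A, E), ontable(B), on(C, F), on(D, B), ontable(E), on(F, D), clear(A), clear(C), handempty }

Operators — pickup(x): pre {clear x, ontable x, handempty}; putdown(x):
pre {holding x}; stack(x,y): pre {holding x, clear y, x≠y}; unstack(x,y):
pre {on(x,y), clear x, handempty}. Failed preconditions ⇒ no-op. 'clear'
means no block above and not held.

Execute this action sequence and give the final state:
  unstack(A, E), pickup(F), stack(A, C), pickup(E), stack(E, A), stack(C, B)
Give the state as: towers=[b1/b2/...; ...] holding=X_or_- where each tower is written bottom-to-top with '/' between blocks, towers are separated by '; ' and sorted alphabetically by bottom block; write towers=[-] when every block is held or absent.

step 1 (unstack(A, E)): towers=[B/D/F/C; E] holding=A
step 2 (pickup(F)) [no-op]: towers=[B/D/F/C; E] holding=A
step 3 (stack(A, C)): towers=[B/D/F/C/A; E] holding=-
step 4 (pickup(E)): towers=[B/D/F/C/A] holding=E
step 5 (stack(E, A)): towers=[B/D/F/C/A/E] holding=-
step 6 (stack(C, B)) [no-op]: towers=[B/D/F/C/A/E] holding=-

towers=[B/D/F/C/A/E] holding=-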